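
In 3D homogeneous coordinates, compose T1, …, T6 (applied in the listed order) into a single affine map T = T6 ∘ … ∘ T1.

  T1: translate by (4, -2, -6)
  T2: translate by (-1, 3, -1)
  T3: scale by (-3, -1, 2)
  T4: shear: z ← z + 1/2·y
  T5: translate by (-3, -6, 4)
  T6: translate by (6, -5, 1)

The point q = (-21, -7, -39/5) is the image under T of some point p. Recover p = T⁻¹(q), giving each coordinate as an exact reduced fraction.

p = (5, -5, -2/5)

T1 = [1 0 0 4; 0 1 0 -2; 0 0 1 -6; 0 0 0 1]
T2·T1 = [1 0 0 3; 0 1 0 1; 0 0 1 -7; 0 0 0 1]
T3·…·T1 = [-3 0 0 -9; 0 -1 0 -1; 0 0 2 -14; 0 0 0 1]
T4·…·T1 = [-3 0 0 -9; 0 -1 0 -1; 0 -1/2 2 -29/2; 0 0 0 1]
T5·…·T1 = [-3 0 0 -12; 0 -1 0 -7; 0 -1/2 2 -21/2; 0 0 0 1]
T6·…·T1 = [-3 0 0 -6; 0 -1 0 -12; 0 -1/2 2 -19/2; 0 0 0 1]
det M = 6; M⁻¹ = [-1/3 0 0 -2; 0 -1 0 -12; 0 -1/4 1/2 7/4; 0 0 0 1]
M⁻¹ · (-21, -7, -39/5)ᵀ = (5, -5, -2/5)ᵀ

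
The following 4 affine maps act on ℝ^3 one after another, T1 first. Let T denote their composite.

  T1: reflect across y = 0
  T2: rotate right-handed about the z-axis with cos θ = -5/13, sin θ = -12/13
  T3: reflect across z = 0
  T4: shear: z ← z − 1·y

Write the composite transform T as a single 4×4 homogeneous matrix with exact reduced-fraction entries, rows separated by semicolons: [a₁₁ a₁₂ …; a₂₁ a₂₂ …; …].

T = [-5/13 -12/13 0 0; -12/13 5/13 0 0; 12/13 -5/13 -1 0; 0 0 0 1]

T1 = [1 0 0 0; 0 -1 0 0; 0 0 1 0; 0 0 0 1]
T2·T1 = [-5/13 -12/13 0 0; -12/13 5/13 0 0; 0 0 1 0; 0 0 0 1]
T3·…·T1 = [-5/13 -12/13 0 0; -12/13 5/13 0 0; 0 0 -1 0; 0 0 0 1]
T4·…·T1 = [-5/13 -12/13 0 0; -12/13 5/13 0 0; 12/13 -5/13 -1 0; 0 0 0 1]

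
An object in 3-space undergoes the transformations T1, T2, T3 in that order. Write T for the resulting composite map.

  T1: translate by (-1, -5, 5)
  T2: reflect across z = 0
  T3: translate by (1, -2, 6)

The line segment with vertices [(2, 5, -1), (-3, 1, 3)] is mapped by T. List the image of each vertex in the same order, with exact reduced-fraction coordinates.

image vertices: (2, -2, 2), (-3, -6, -2)

T1 translate by (-1, -5, 5): (2, 5, -1) → (1, 0, 4); (-3, 1, 3) → (-4, -4, 8)
T2 reflect across z = 0: (1, 0, 4) → (1, 0, -4); (-4, -4, 8) → (-4, -4, -8)
T3 translate by (1, -2, 6): (1, 0, -4) → (2, -2, 2); (-4, -4, -8) → (-3, -6, -2)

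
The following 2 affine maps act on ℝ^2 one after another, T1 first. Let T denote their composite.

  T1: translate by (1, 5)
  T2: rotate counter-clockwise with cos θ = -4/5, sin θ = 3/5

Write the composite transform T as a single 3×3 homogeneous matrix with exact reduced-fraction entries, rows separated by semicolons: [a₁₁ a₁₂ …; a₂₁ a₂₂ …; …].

T1 = [1 0 1; 0 1 5; 0 0 1]
T2·T1 = [-4/5 -3/5 -19/5; 3/5 -4/5 -17/5; 0 0 1]

T = [-4/5 -3/5 -19/5; 3/5 -4/5 -17/5; 0 0 1]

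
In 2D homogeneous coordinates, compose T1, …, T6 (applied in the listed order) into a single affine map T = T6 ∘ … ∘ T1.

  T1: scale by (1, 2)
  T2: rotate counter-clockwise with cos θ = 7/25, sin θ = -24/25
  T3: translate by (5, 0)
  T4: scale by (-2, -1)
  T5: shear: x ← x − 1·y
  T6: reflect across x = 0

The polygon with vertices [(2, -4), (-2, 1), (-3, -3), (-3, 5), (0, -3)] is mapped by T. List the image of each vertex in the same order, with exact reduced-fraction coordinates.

T1 scale by (1, 2): (2, -4) → (2, -8); (-2, 1) → (-2, 2); (-3, -3) → (-3, -6); (-3, 5) → (-3, 10); (0, -3) → (0, -6)
T2 rotate counter-clockwise with cos θ = 7/25, sin θ = -24/25: (2, -8) → (-178/25, -104/25); (-2, 2) → (34/25, 62/25); (-3, -6) → (-33/5, 6/5); (-3, 10) → (219/25, 142/25); (0, -6) → (-144/25, -42/25)
T3 translate by (5, 0): (-178/25, -104/25) → (-53/25, -104/25); (34/25, 62/25) → (159/25, 62/25); (-33/5, 6/5) → (-8/5, 6/5); (219/25, 142/25) → (344/25, 142/25); (-144/25, -42/25) → (-19/25, -42/25)
T4 scale by (-2, -1): (-53/25, -104/25) → (106/25, 104/25); (159/25, 62/25) → (-318/25, -62/25); (-8/5, 6/5) → (16/5, -6/5); (344/25, 142/25) → (-688/25, -142/25); (-19/25, -42/25) → (38/25, 42/25)
T5 shear: x ← x − 1·y: (106/25, 104/25) → (2/25, 104/25); (-318/25, -62/25) → (-256/25, -62/25); (16/5, -6/5) → (22/5, -6/5); (-688/25, -142/25) → (-546/25, -142/25); (38/25, 42/25) → (-4/25, 42/25)
T6 reflect across x = 0: (2/25, 104/25) → (-2/25, 104/25); (-256/25, -62/25) → (256/25, -62/25); (22/5, -6/5) → (-22/5, -6/5); (-546/25, -142/25) → (546/25, -142/25); (-4/25, 42/25) → (4/25, 42/25)

image vertices: (-2/25, 104/25), (256/25, -62/25), (-22/5, -6/5), (546/25, -142/25), (4/25, 42/25)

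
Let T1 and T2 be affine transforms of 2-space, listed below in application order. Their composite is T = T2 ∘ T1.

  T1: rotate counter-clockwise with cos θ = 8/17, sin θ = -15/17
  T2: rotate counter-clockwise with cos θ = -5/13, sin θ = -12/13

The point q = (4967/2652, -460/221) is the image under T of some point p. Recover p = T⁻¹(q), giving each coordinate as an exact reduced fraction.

p = (-5/3, 9/4)

T1 = [8/17 15/17 0; -15/17 8/17 0; 0 0 1]
T2·T1 = [-220/221 21/221 0; -21/221 -220/221 0; 0 0 1]
det M = 1; M⁻¹ = [-220/221 -21/221 0; 21/221 -220/221 0; 0 0 1]
M⁻¹ · (4967/2652, -460/221)ᵀ = (-5/3, 9/4)ᵀ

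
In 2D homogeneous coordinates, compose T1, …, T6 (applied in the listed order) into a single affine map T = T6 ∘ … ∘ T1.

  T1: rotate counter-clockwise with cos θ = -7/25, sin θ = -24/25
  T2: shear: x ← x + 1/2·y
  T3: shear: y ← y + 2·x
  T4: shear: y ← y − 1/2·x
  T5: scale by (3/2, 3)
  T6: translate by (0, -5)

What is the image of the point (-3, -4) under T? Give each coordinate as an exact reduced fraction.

T(p) = (-3/2, 5/2)

T1 rotate counter-clockwise with cos θ = -7/25, sin θ = -24/25: (-3, -4) → (-3, 4)
T2 shear: x ← x + 1/2·y: (-3, 4) → (-1, 4)
T3 shear: y ← y + 2·x: (-1, 4) → (-1, 2)
T4 shear: y ← y − 1/2·x: (-1, 2) → (-1, 5/2)
T5 scale by (3/2, 3): (-1, 5/2) → (-3/2, 15/2)
T6 translate by (0, -5): (-3/2, 15/2) → (-3/2, 5/2)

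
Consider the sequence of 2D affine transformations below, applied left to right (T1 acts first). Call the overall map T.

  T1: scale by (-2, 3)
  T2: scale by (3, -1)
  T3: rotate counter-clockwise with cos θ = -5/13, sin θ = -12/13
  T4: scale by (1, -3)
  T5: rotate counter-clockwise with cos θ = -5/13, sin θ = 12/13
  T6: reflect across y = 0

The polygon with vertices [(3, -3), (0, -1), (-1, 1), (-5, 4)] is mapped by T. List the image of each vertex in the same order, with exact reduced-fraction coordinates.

image vertices: (5166/169, -4941/169), (-720/169, -207/169), (-1722/169, 1647/169), (-9330/169, 8028/169)

T1 scale by (-2, 3): (3, -3) → (-6, -9); (0, -1) → (0, -3); (-1, 1) → (2, 3); (-5, 4) → (10, 12)
T2 scale by (3, -1): (-6, -9) → (-18, 9); (0, -3) → (0, 3); (2, 3) → (6, -3); (10, 12) → (30, -12)
T3 rotate counter-clockwise with cos θ = -5/13, sin θ = -12/13: (-18, 9) → (198/13, 171/13); (0, 3) → (36/13, -15/13); (6, -3) → (-66/13, -57/13); (30, -12) → (-294/13, -300/13)
T4 scale by (1, -3): (198/13, 171/13) → (198/13, -513/13); (36/13, -15/13) → (36/13, 45/13); (-66/13, -57/13) → (-66/13, 171/13); (-294/13, -300/13) → (-294/13, 900/13)
T5 rotate counter-clockwise with cos θ = -5/13, sin θ = 12/13: (198/13, -513/13) → (5166/169, 4941/169); (36/13, 45/13) → (-720/169, 207/169); (-66/13, 171/13) → (-1722/169, -1647/169); (-294/13, 900/13) → (-9330/169, -8028/169)
T6 reflect across y = 0: (5166/169, 4941/169) → (5166/169, -4941/169); (-720/169, 207/169) → (-720/169, -207/169); (-1722/169, -1647/169) → (-1722/169, 1647/169); (-9330/169, -8028/169) → (-9330/169, 8028/169)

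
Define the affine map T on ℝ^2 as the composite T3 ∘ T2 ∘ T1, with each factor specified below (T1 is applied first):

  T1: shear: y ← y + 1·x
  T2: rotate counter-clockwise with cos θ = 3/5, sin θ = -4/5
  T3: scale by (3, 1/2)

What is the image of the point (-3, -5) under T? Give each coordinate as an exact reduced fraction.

T1 shear: y ← y + 1·x: (-3, -5) → (-3, -8)
T2 rotate counter-clockwise with cos θ = 3/5, sin θ = -4/5: (-3, -8) → (-41/5, -12/5)
T3 scale by (3, 1/2): (-41/5, -12/5) → (-123/5, -6/5)

T(p) = (-123/5, -6/5)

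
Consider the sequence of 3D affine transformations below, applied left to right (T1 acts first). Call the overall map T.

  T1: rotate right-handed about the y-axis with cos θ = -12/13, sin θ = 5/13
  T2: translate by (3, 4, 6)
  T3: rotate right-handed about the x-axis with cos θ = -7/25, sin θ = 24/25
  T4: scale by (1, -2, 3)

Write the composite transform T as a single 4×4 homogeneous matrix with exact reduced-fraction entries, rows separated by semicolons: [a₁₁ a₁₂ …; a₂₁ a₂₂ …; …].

T1 = [-12/13 0 5/13 0; 0 1 0 0; -5/13 0 -12/13 0; 0 0 0 1]
T2·T1 = [-12/13 0 5/13 3; 0 1 0 4; -5/13 0 -12/13 6; 0 0 0 1]
T3·…·T1 = [-12/13 0 5/13 3; 24/65 -7/25 288/325 -172/25; 7/65 24/25 84/325 54/25; 0 0 0 1]
T4·…·T1 = [-12/13 0 5/13 3; -48/65 14/25 -576/325 344/25; 21/65 72/25 252/325 162/25; 0 0 0 1]

T = [-12/13 0 5/13 3; -48/65 14/25 -576/325 344/25; 21/65 72/25 252/325 162/25; 0 0 0 1]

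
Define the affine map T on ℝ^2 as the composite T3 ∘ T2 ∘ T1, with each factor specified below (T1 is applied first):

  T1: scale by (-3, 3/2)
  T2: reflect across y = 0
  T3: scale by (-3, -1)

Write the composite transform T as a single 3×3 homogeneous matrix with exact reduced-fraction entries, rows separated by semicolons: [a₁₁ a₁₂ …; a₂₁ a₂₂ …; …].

T1 = [-3 0 0; 0 3/2 0; 0 0 1]
T2·T1 = [-3 0 0; 0 -3/2 0; 0 0 1]
T3·…·T1 = [9 0 0; 0 3/2 0; 0 0 1]

T = [9 0 0; 0 3/2 0; 0 0 1]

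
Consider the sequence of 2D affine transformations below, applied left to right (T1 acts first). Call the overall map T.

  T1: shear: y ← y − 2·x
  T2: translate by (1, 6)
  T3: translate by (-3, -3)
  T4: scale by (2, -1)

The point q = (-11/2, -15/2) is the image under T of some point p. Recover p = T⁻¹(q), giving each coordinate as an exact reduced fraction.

T1 = [1 0 0; -2 1 0; 0 0 1]
T2·T1 = [1 0 1; -2 1 6; 0 0 1]
T3·…·T1 = [1 0 -2; -2 1 3; 0 0 1]
T4·…·T1 = [2 0 -4; 2 -1 -3; 0 0 1]
det M = -2; M⁻¹ = [1/2 0 2; 1 -1 1; 0 0 1]
M⁻¹ · (-11/2, -15/2)ᵀ = (-3/4, 3)ᵀ

p = (-3/4, 3)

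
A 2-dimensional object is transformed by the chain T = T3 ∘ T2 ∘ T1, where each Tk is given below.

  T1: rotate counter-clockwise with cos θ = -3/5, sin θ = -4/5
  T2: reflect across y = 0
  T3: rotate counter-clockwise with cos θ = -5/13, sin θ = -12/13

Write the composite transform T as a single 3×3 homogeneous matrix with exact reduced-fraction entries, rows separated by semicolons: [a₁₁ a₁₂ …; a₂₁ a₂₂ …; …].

T1 = [-3/5 4/5 0; -4/5 -3/5 0; 0 0 1]
T2·T1 = [-3/5 4/5 0; 4/5 3/5 0; 0 0 1]
T3·…·T1 = [63/65 16/65 0; 16/65 -63/65 0; 0 0 1]

T = [63/65 16/65 0; 16/65 -63/65 0; 0 0 1]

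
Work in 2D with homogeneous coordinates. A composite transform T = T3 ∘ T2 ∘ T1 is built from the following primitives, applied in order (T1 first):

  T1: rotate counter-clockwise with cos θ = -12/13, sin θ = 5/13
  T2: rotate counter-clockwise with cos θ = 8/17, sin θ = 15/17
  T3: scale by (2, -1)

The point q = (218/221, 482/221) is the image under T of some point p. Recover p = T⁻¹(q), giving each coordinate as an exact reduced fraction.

p = (1, 2)

T1 = [-12/13 -5/13 0; 5/13 -12/13 0; 0 0 1]
T2·T1 = [-171/221 140/221 0; -140/221 -171/221 0; 0 0 1]
T3·…·T1 = [-342/221 280/221 0; 140/221 171/221 0; 0 0 1]
det M = -2; M⁻¹ = [-171/442 140/221 0; 70/221 171/221 0; 0 0 1]
M⁻¹ · (218/221, 482/221)ᵀ = (1, 2)ᵀ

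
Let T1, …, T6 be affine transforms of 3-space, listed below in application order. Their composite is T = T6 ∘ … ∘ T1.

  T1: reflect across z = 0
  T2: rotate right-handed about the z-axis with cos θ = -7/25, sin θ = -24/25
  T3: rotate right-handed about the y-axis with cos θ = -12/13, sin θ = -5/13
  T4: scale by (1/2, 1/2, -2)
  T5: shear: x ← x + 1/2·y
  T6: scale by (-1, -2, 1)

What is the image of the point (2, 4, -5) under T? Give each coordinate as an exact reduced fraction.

T(p) = (2103/650, 76/25, 436/65)

T1 reflect across z = 0: (2, 4, -5) → (2, 4, 5)
T2 rotate right-handed about the z-axis with cos θ = -7/25, sin θ = -24/25: (2, 4, 5) → (82/25, -76/25, 5)
T3 rotate right-handed about the y-axis with cos θ = -12/13, sin θ = -5/13: (82/25, -76/25, 5) → (-1609/325, -76/25, -218/65)
T4 scale by (1/2, 1/2, -2): (-1609/325, -76/25, -218/65) → (-1609/650, -38/25, 436/65)
T5 shear: x ← x + 1/2·y: (-1609/650, -38/25, 436/65) → (-2103/650, -38/25, 436/65)
T6 scale by (-1, -2, 1): (-2103/650, -38/25, 436/65) → (2103/650, 76/25, 436/65)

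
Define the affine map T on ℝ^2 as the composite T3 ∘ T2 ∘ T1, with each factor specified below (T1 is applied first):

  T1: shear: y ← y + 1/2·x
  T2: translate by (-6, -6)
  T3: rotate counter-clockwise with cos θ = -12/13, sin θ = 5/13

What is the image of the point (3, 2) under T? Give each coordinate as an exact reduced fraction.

T(p) = (97/26, 15/13)

T1 shear: y ← y + 1/2·x: (3, 2) → (3, 7/2)
T2 translate by (-6, -6): (3, 7/2) → (-3, -5/2)
T3 rotate counter-clockwise with cos θ = -12/13, sin θ = 5/13: (-3, -5/2) → (97/26, 15/13)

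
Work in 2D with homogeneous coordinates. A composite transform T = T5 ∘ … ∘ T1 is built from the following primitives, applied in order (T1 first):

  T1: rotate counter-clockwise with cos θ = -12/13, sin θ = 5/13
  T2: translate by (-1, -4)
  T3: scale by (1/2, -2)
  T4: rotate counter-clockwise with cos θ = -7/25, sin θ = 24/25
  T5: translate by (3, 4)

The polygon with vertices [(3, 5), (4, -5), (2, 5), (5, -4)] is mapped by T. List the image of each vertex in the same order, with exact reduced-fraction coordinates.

T1 rotate counter-clockwise with cos θ = -12/13, sin θ = 5/13: (3, 5) → (-61/13, -45/13); (4, -5) → (-23/13, 80/13); (2, 5) → (-49/13, -50/13); (5, -4) → (-40/13, 73/13)
T2 translate by (-1, -4): (-61/13, -45/13) → (-74/13, -97/13); (-23/13, 80/13) → (-36/13, 28/13); (-49/13, -50/13) → (-62/13, -102/13); (-40/13, 73/13) → (-53/13, 21/13)
T3 scale by (1/2, -2): (-74/13, -97/13) → (-37/13, 194/13); (-36/13, 28/13) → (-18/13, -56/13); (-62/13, -102/13) → (-31/13, 204/13); (-53/13, 21/13) → (-53/26, -42/13)
T4 rotate counter-clockwise with cos θ = -7/25, sin θ = 24/25: (-37/13, 194/13) → (-4397/325, -2246/325); (-18/13, -56/13) → (294/65, -8/65); (-31/13, 204/13) → (-4679/325, -2172/325); (-53/26, -42/13) → (2387/650, -342/325)
T5 translate by (3, 4): (-4397/325, -2246/325) → (-3422/325, -946/325); (294/65, -8/65) → (489/65, 252/65); (-4679/325, -2172/325) → (-3704/325, -872/325); (2387/650, -342/325) → (4337/650, 958/325)

image vertices: (-3422/325, -946/325), (489/65, 252/65), (-3704/325, -872/325), (4337/650, 958/325)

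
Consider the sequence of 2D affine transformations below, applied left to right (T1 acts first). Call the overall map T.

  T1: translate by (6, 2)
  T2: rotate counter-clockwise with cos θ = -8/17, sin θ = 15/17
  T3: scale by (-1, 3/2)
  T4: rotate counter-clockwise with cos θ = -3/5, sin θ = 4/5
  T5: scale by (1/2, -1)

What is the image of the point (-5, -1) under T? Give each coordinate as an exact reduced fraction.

T(p) = (-111/170, -121/170)

T1 translate by (6, 2): (-5, -1) → (1, 1)
T2 rotate counter-clockwise with cos θ = -8/17, sin θ = 15/17: (1, 1) → (-23/17, 7/17)
T3 scale by (-1, 3/2): (-23/17, 7/17) → (23/17, 21/34)
T4 rotate counter-clockwise with cos θ = -3/5, sin θ = 4/5: (23/17, 21/34) → (-111/85, 121/170)
T5 scale by (1/2, -1): (-111/85, 121/170) → (-111/170, -121/170)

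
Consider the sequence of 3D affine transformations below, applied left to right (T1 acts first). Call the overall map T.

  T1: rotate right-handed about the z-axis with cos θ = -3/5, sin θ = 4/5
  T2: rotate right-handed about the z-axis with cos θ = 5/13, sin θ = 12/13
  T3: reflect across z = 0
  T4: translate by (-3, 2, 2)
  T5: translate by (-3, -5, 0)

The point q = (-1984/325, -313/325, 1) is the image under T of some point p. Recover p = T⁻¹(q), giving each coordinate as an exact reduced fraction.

p = (-2/5, -2, 1)

T1 = [-3/5 -4/5 0 0; 4/5 -3/5 0 0; 0 0 1 0; 0 0 0 1]
T2·T1 = [-63/65 16/65 0 0; -16/65 -63/65 0 0; 0 0 1 0; 0 0 0 1]
T3·…·T1 = [-63/65 16/65 0 0; -16/65 -63/65 0 0; 0 0 -1 0; 0 0 0 1]
T4·…·T1 = [-63/65 16/65 0 -3; -16/65 -63/65 0 2; 0 0 -1 2; 0 0 0 1]
T5·…·T1 = [-63/65 16/65 0 -6; -16/65 -63/65 0 -3; 0 0 -1 2; 0 0 0 1]
det M = -1; M⁻¹ = [-63/65 -16/65 0 -426/65; 16/65 -63/65 0 -93/65; 0 0 -1 2; 0 0 0 1]
M⁻¹ · (-1984/325, -313/325, 1)ᵀ = (-2/5, -2, 1)ᵀ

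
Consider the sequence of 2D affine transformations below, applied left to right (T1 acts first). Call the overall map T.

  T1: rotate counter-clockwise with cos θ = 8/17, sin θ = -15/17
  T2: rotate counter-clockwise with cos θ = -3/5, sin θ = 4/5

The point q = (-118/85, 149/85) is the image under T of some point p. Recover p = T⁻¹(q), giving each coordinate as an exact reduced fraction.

p = (1, 2)

T1 = [8/17 15/17 0; -15/17 8/17 0; 0 0 1]
T2·T1 = [36/85 -77/85 0; 77/85 36/85 0; 0 0 1]
det M = 1; M⁻¹ = [36/85 77/85 0; -77/85 36/85 0; 0 0 1]
M⁻¹ · (-118/85, 149/85)ᵀ = (1, 2)ᵀ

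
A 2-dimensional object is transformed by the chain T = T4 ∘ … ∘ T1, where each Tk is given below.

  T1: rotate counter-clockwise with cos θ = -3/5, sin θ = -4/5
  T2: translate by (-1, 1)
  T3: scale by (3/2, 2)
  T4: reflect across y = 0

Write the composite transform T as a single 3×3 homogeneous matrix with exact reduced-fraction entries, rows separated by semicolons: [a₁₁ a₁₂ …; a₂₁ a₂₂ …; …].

T = [-9/10 6/5 -3/2; 8/5 6/5 -2; 0 0 1]

T1 = [-3/5 4/5 0; -4/5 -3/5 0; 0 0 1]
T2·T1 = [-3/5 4/5 -1; -4/5 -3/5 1; 0 0 1]
T3·…·T1 = [-9/10 6/5 -3/2; -8/5 -6/5 2; 0 0 1]
T4·…·T1 = [-9/10 6/5 -3/2; 8/5 6/5 -2; 0 0 1]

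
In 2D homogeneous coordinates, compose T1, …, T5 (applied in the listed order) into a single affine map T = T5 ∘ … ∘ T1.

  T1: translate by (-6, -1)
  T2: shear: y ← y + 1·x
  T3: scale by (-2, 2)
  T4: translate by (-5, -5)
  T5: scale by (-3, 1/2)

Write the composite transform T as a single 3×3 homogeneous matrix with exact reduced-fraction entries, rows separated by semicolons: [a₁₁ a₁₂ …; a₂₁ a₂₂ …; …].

T1 = [1 0 -6; 0 1 -1; 0 0 1]
T2·T1 = [1 0 -6; 1 1 -7; 0 0 1]
T3·…·T1 = [-2 0 12; 2 2 -14; 0 0 1]
T4·…·T1 = [-2 0 7; 2 2 -19; 0 0 1]
T5·…·T1 = [6 0 -21; 1 1 -19/2; 0 0 1]

T = [6 0 -21; 1 1 -19/2; 0 0 1]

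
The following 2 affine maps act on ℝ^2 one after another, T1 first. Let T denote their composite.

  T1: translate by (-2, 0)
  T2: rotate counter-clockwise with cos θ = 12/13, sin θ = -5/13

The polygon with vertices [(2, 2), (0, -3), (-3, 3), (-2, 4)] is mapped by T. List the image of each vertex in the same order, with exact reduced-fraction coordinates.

T1 translate by (-2, 0): (2, 2) → (0, 2); (0, -3) → (-2, -3); (-3, 3) → (-5, 3); (-2, 4) → (-4, 4)
T2 rotate counter-clockwise with cos θ = 12/13, sin θ = -5/13: (0, 2) → (10/13, 24/13); (-2, -3) → (-3, -2); (-5, 3) → (-45/13, 61/13); (-4, 4) → (-28/13, 68/13)

image vertices: (10/13, 24/13), (-3, -2), (-45/13, 61/13), (-28/13, 68/13)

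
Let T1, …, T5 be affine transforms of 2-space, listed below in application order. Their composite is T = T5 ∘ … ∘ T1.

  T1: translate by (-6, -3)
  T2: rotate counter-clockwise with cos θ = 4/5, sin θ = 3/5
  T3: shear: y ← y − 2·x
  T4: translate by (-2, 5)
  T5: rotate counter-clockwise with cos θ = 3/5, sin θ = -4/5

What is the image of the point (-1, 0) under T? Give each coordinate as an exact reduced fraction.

T(p) = (33/25, 206/25)

T1 translate by (-6, -3): (-1, 0) → (-7, -3)
T2 rotate counter-clockwise with cos θ = 4/5, sin θ = 3/5: (-7, -3) → (-19/5, -33/5)
T3 shear: y ← y − 2·x: (-19/5, -33/5) → (-19/5, 1)
T4 translate by (-2, 5): (-19/5, 1) → (-29/5, 6)
T5 rotate counter-clockwise with cos θ = 3/5, sin θ = -4/5: (-29/5, 6) → (33/25, 206/25)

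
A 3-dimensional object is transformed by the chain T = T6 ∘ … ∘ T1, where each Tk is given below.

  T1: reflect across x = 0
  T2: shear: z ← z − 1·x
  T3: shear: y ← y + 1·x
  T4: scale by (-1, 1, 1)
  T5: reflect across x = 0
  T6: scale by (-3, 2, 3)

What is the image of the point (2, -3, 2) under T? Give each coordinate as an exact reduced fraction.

T(p) = (6, -10, 12)

T1 reflect across x = 0: (2, -3, 2) → (-2, -3, 2)
T2 shear: z ← z − 1·x: (-2, -3, 2) → (-2, -3, 4)
T3 shear: y ← y + 1·x: (-2, -3, 4) → (-2, -5, 4)
T4 scale by (-1, 1, 1): (-2, -5, 4) → (2, -5, 4)
T5 reflect across x = 0: (2, -5, 4) → (-2, -5, 4)
T6 scale by (-3, 2, 3): (-2, -5, 4) → (6, -10, 12)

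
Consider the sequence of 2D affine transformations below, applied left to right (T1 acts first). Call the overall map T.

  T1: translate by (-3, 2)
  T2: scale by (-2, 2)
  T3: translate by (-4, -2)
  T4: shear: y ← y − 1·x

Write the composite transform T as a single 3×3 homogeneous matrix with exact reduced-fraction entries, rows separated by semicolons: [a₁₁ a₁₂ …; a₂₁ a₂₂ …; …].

T1 = [1 0 -3; 0 1 2; 0 0 1]
T2·T1 = [-2 0 6; 0 2 4; 0 0 1]
T3·…·T1 = [-2 0 2; 0 2 2; 0 0 1]
T4·…·T1 = [-2 0 2; 2 2 0; 0 0 1]

T = [-2 0 2; 2 2 0; 0 0 1]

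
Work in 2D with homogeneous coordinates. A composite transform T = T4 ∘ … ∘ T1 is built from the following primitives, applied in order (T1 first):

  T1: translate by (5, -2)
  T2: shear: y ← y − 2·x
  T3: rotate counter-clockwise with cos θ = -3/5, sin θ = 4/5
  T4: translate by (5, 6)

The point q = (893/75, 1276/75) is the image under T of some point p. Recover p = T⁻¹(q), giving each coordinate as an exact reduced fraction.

p = (-1/3, -4/5)

T1 = [1 0 5; 0 1 -2; 0 0 1]
T2·T1 = [1 0 5; -2 1 -12; 0 0 1]
T3·…·T1 = [1 -4/5 33/5; 2 -3/5 56/5; 0 0 1]
T4·…·T1 = [1 -4/5 58/5; 2 -3/5 86/5; 0 0 1]
det M = 1; M⁻¹ = [-3/5 4/5 -34/5; -2 1 6; 0 0 1]
M⁻¹ · (893/75, 1276/75)ᵀ = (-1/3, -4/5)ᵀ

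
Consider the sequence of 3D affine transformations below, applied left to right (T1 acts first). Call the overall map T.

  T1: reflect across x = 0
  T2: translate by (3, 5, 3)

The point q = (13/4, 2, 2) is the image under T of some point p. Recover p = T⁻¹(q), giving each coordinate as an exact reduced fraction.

p = (-1/4, -3, -1)

T1 = [-1 0 0 0; 0 1 0 0; 0 0 1 0; 0 0 0 1]
T2·T1 = [-1 0 0 3; 0 1 0 5; 0 0 1 3; 0 0 0 1]
det M = -1; M⁻¹ = [-1 0 0 3; 0 1 0 -5; 0 0 1 -3; 0 0 0 1]
M⁻¹ · (13/4, 2, 2)ᵀ = (-1/4, -3, -1)ᵀ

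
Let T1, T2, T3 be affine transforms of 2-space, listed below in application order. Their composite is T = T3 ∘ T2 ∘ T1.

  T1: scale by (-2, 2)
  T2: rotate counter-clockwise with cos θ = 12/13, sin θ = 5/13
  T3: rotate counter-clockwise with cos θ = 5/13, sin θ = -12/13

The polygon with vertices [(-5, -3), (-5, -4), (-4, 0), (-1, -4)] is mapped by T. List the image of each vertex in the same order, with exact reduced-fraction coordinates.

T1 scale by (-2, 2): (-5, -3) → (10, -6); (-5, -4) → (10, -8); (-4, 0) → (8, 0); (-1, -4) → (2, -8)
T2 rotate counter-clockwise with cos θ = 12/13, sin θ = 5/13: (10, -6) → (150/13, -22/13); (10, -8) → (160/13, -46/13); (8, 0) → (96/13, 40/13); (2, -8) → (64/13, -86/13)
T3 rotate counter-clockwise with cos θ = 5/13, sin θ = -12/13: (150/13, -22/13) → (486/169, -1910/169); (160/13, -46/13) → (248/169, -2150/169); (96/13, 40/13) → (960/169, -952/169); (64/13, -86/13) → (-712/169, -1198/169)

image vertices: (486/169, -1910/169), (248/169, -2150/169), (960/169, -952/169), (-712/169, -1198/169)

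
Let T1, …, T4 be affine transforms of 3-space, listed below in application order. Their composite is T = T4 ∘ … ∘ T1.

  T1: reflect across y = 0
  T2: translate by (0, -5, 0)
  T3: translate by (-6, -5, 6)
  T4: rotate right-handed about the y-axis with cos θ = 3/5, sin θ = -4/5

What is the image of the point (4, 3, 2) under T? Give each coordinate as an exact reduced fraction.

T1 reflect across y = 0: (4, 3, 2) → (4, -3, 2)
T2 translate by (0, -5, 0): (4, -3, 2) → (4, -8, 2)
T3 translate by (-6, -5, 6): (4, -8, 2) → (-2, -13, 8)
T4 rotate right-handed about the y-axis with cos θ = 3/5, sin θ = -4/5: (-2, -13, 8) → (-38/5, -13, 16/5)

T(p) = (-38/5, -13, 16/5)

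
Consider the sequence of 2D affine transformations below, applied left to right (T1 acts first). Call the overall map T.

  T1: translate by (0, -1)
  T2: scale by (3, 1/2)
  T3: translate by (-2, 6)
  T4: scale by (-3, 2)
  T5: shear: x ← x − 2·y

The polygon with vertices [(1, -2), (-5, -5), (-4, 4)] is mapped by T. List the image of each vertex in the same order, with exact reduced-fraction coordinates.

T1 translate by (0, -1): (1, -2) → (1, -3); (-5, -5) → (-5, -6); (-4, 4) → (-4, 3)
T2 scale by (3, 1/2): (1, -3) → (3, -3/2); (-5, -6) → (-15, -3); (-4, 3) → (-12, 3/2)
T3 translate by (-2, 6): (3, -3/2) → (1, 9/2); (-15, -3) → (-17, 3); (-12, 3/2) → (-14, 15/2)
T4 scale by (-3, 2): (1, 9/2) → (-3, 9); (-17, 3) → (51, 6); (-14, 15/2) → (42, 15)
T5 shear: x ← x − 2·y: (-3, 9) → (-21, 9); (51, 6) → (39, 6); (42, 15) → (12, 15)

image vertices: (-21, 9), (39, 6), (12, 15)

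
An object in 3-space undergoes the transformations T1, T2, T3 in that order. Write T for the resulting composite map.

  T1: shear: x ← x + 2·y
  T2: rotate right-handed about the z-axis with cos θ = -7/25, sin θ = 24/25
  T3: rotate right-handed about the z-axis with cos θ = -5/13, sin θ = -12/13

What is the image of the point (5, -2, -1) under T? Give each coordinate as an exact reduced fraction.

T(p) = (251/325, -682/325, -1)

T1 shear: x ← x + 2·y: (5, -2, -1) → (1, -2, -1)
T2 rotate right-handed about the z-axis with cos θ = -7/25, sin θ = 24/25: (1, -2, -1) → (41/25, 38/25, -1)
T3 rotate right-handed about the z-axis with cos θ = -5/13, sin θ = -12/13: (41/25, 38/25, -1) → (251/325, -682/325, -1)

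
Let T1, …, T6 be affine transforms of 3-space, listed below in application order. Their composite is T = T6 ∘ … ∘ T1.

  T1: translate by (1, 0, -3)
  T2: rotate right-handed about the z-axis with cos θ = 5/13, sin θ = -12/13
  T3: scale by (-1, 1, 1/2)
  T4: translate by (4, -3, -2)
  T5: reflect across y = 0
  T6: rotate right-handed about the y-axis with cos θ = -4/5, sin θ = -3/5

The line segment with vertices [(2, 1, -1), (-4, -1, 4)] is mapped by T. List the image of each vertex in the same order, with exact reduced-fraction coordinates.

T1 translate by (1, 0, -3): (2, 1, -1) → (3, 1, -4); (-4, -1, 4) → (-3, -1, 1)
T2 rotate right-handed about the z-axis with cos θ = 5/13, sin θ = -12/13: (3, 1, -4) → (27/13, -31/13, -4); (-3, -1, 1) → (-27/13, 31/13, 1)
T3 scale by (-1, 1, 1/2): (27/13, -31/13, -4) → (-27/13, -31/13, -2); (-27/13, 31/13, 1) → (27/13, 31/13, 1/2)
T4 translate by (4, -3, -2): (-27/13, -31/13, -2) → (25/13, -70/13, -4); (27/13, 31/13, 1/2) → (79/13, -8/13, -3/2)
T5 reflect across y = 0: (25/13, -70/13, -4) → (25/13, 70/13, -4); (79/13, -8/13, -3/2) → (79/13, 8/13, -3/2)
T6 rotate right-handed about the y-axis with cos θ = -4/5, sin θ = -3/5: (25/13, 70/13, -4) → (56/65, 70/13, 283/65); (79/13, 8/13, -3/2) → (-103/26, 8/13, 63/13)

image vertices: (56/65, 70/13, 283/65), (-103/26, 8/13, 63/13)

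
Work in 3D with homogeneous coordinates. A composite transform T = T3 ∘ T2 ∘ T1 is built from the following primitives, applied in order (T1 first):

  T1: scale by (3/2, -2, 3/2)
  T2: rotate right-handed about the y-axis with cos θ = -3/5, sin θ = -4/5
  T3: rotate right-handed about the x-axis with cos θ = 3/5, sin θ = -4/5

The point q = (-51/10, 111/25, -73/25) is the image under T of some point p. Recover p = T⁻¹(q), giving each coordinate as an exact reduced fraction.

p = (3, -5/2, 2)

T1 = [3/2 0 0 0; 0 -2 0 0; 0 0 3/2 0; 0 0 0 1]
T2·T1 = [-9/10 0 -6/5 0; 0 -2 0 0; 6/5 0 -9/10 0; 0 0 0 1]
T3·…·T1 = [-9/10 0 -6/5 0; 24/25 -6/5 -18/25 0; 18/25 8/5 -27/50 0; 0 0 0 1]
det M = -9/2; M⁻¹ = [-2/5 32/75 8/25 0; 0 -3/10 2/5 0; -8/15 -8/25 -6/25 0; 0 0 0 1]
M⁻¹ · (-51/10, 111/25, -73/25)ᵀ = (3, -5/2, 2)ᵀ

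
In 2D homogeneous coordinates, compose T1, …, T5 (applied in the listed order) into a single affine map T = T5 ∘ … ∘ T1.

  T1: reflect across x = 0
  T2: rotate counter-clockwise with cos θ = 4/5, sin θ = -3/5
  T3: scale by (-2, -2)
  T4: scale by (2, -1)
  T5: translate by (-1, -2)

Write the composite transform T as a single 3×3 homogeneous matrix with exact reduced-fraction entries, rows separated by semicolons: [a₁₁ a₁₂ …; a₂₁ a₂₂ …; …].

T = [16/5 -12/5 -1; 6/5 8/5 -2; 0 0 1]

T1 = [-1 0 0; 0 1 0; 0 0 1]
T2·T1 = [-4/5 3/5 0; 3/5 4/5 0; 0 0 1]
T3·…·T1 = [8/5 -6/5 0; -6/5 -8/5 0; 0 0 1]
T4·…·T1 = [16/5 -12/5 0; 6/5 8/5 0; 0 0 1]
T5·…·T1 = [16/5 -12/5 -1; 6/5 8/5 -2; 0 0 1]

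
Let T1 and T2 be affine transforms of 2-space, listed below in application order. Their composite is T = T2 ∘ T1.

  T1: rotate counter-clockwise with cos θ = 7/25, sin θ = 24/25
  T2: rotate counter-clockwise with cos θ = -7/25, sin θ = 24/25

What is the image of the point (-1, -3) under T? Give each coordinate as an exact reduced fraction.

T(p) = (1, 3)

T1 rotate counter-clockwise with cos θ = 7/25, sin θ = 24/25: (-1, -3) → (13/5, -9/5)
T2 rotate counter-clockwise with cos θ = -7/25, sin θ = 24/25: (13/5, -9/5) → (1, 3)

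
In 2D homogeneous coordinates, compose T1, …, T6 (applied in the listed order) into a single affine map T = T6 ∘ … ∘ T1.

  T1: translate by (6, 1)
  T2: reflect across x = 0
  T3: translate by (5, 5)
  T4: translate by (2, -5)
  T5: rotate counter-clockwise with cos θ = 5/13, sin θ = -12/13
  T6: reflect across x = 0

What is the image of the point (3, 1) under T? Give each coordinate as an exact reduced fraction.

T1 translate by (6, 1): (3, 1) → (9, 2)
T2 reflect across x = 0: (9, 2) → (-9, 2)
T3 translate by (5, 5): (-9, 2) → (-4, 7)
T4 translate by (2, -5): (-4, 7) → (-2, 2)
T5 rotate counter-clockwise with cos θ = 5/13, sin θ = -12/13: (-2, 2) → (14/13, 34/13)
T6 reflect across x = 0: (14/13, 34/13) → (-14/13, 34/13)

T(p) = (-14/13, 34/13)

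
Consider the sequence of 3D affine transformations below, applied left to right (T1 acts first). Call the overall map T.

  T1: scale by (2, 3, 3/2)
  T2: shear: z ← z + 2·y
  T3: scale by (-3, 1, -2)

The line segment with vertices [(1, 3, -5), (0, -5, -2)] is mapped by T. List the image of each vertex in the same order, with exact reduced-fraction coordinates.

image vertices: (-6, 9, -21), (0, -15, 66)

T1 scale by (2, 3, 3/2): (1, 3, -5) → (2, 9, -15/2); (0, -5, -2) → (0, -15, -3)
T2 shear: z ← z + 2·y: (2, 9, -15/2) → (2, 9, 21/2); (0, -15, -3) → (0, -15, -33)
T3 scale by (-3, 1, -2): (2, 9, 21/2) → (-6, 9, -21); (0, -15, -33) → (0, -15, 66)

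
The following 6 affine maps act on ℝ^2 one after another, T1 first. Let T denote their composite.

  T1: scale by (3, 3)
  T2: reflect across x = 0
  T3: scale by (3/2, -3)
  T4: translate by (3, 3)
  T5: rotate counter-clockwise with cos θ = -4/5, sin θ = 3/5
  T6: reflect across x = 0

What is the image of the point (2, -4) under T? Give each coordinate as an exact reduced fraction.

T(p) = (93/5, -174/5)

T1 scale by (3, 3): (2, -4) → (6, -12)
T2 reflect across x = 0: (6, -12) → (-6, -12)
T3 scale by (3/2, -3): (-6, -12) → (-9, 36)
T4 translate by (3, 3): (-9, 36) → (-6, 39)
T5 rotate counter-clockwise with cos θ = -4/5, sin θ = 3/5: (-6, 39) → (-93/5, -174/5)
T6 reflect across x = 0: (-93/5, -174/5) → (93/5, -174/5)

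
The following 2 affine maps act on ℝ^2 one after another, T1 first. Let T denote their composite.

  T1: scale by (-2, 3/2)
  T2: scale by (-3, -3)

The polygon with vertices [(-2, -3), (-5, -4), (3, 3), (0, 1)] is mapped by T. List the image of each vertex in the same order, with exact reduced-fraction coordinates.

image vertices: (-12, 27/2), (-30, 18), (18, -27/2), (0, -9/2)

T1 scale by (-2, 3/2): (-2, -3) → (4, -9/2); (-5, -4) → (10, -6); (3, 3) → (-6, 9/2); (0, 1) → (0, 3/2)
T2 scale by (-3, -3): (4, -9/2) → (-12, 27/2); (10, -6) → (-30, 18); (-6, 9/2) → (18, -27/2); (0, 3/2) → (0, -9/2)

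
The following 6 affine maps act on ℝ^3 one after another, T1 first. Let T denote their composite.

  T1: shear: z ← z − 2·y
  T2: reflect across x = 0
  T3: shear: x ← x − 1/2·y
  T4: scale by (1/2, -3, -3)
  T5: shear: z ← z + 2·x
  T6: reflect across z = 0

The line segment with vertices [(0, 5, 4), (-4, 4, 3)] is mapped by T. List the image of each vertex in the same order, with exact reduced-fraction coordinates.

T1 shear: z ← z − 2·y: (0, 5, 4) → (0, 5, -6); (-4, 4, 3) → (-4, 4, -5)
T2 reflect across x = 0: (0, 5, -6) → (0, 5, -6); (-4, 4, -5) → (4, 4, -5)
T3 shear: x ← x − 1/2·y: (0, 5, -6) → (-5/2, 5, -6); (4, 4, -5) → (2, 4, -5)
T4 scale by (1/2, -3, -3): (-5/2, 5, -6) → (-5/4, -15, 18); (2, 4, -5) → (1, -12, 15)
T5 shear: z ← z + 2·x: (-5/4, -15, 18) → (-5/4, -15, 31/2); (1, -12, 15) → (1, -12, 17)
T6 reflect across z = 0: (-5/4, -15, 31/2) → (-5/4, -15, -31/2); (1, -12, 17) → (1, -12, -17)

image vertices: (-5/4, -15, -31/2), (1, -12, -17)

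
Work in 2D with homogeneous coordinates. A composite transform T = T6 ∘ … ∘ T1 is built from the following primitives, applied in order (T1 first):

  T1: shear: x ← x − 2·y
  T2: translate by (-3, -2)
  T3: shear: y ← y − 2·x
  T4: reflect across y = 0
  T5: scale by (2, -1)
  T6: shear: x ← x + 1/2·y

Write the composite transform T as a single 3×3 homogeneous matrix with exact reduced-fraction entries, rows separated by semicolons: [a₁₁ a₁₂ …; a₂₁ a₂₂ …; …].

T1 = [1 -2 0; 0 1 0; 0 0 1]
T2·T1 = [1 -2 -3; 0 1 -2; 0 0 1]
T3·…·T1 = [1 -2 -3; -2 5 4; 0 0 1]
T4·…·T1 = [1 -2 -3; 2 -5 -4; 0 0 1]
T5·…·T1 = [2 -4 -6; -2 5 4; 0 0 1]
T6·…·T1 = [1 -3/2 -4; -2 5 4; 0 0 1]

T = [1 -3/2 -4; -2 5 4; 0 0 1]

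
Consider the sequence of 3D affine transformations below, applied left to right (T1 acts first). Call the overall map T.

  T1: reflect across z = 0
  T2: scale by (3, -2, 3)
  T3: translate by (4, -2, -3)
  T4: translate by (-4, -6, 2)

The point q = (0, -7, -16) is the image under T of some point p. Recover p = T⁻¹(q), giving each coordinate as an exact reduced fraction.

T1 = [1 0 0 0; 0 1 0 0; 0 0 -1 0; 0 0 0 1]
T2·T1 = [3 0 0 0; 0 -2 0 0; 0 0 -3 0; 0 0 0 1]
T3·…·T1 = [3 0 0 4; 0 -2 0 -2; 0 0 -3 -3; 0 0 0 1]
T4·…·T1 = [3 0 0 0; 0 -2 0 -8; 0 0 -3 -1; 0 0 0 1]
det M = 18; M⁻¹ = [1/3 0 0 0; 0 -1/2 0 -4; 0 0 -1/3 -1/3; 0 0 0 1]
M⁻¹ · (0, -7, -16)ᵀ = (0, -1/2, 5)ᵀ

p = (0, -1/2, 5)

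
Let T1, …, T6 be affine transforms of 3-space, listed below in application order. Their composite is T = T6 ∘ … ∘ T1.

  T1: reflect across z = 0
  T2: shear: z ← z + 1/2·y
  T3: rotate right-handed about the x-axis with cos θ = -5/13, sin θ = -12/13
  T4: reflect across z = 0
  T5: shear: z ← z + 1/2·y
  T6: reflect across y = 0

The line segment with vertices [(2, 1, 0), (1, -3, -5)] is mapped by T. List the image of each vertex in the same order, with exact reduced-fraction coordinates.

image vertices: (2, -1/13, 15/13), (1, -57/13, 10/13)

T1 reflect across z = 0: (2, 1, 0) → (2, 1, 0); (1, -3, -5) → (1, -3, 5)
T2 shear: z ← z + 1/2·y: (2, 1, 0) → (2, 1, 1/2); (1, -3, 5) → (1, -3, 7/2)
T3 rotate right-handed about the x-axis with cos θ = -5/13, sin θ = -12/13: (2, 1, 1/2) → (2, 1/13, -29/26); (1, -3, 7/2) → (1, 57/13, 37/26)
T4 reflect across z = 0: (2, 1/13, -29/26) → (2, 1/13, 29/26); (1, 57/13, 37/26) → (1, 57/13, -37/26)
T5 shear: z ← z + 1/2·y: (2, 1/13, 29/26) → (2, 1/13, 15/13); (1, 57/13, -37/26) → (1, 57/13, 10/13)
T6 reflect across y = 0: (2, 1/13, 15/13) → (2, -1/13, 15/13); (1, 57/13, 10/13) → (1, -57/13, 10/13)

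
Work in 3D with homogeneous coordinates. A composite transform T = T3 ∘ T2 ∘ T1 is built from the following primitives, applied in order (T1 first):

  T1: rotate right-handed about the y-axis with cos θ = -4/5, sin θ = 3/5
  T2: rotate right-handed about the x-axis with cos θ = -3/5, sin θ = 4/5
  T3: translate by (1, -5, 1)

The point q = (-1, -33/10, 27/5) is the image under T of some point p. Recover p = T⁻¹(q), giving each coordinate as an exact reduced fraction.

p = (4, 5/2, 2)

T1 = [-4/5 0 3/5 0; 0 1 0 0; -3/5 0 -4/5 0; 0 0 0 1]
T2·T1 = [-4/5 0 3/5 0; 12/25 -3/5 16/25 0; 9/25 4/5 12/25 0; 0 0 0 1]
T3·…·T1 = [-4/5 0 3/5 1; 12/25 -3/5 16/25 -5; 9/25 4/5 12/25 1; 0 0 0 1]
det M = 1; M⁻¹ = [-4/5 12/25 9/25 71/25; 0 -3/5 4/5 -19/5; 3/5 16/25 12/25 53/25; 0 0 0 1]
M⁻¹ · (-1, -33/10, 27/5)ᵀ = (4, 5/2, 2)ᵀ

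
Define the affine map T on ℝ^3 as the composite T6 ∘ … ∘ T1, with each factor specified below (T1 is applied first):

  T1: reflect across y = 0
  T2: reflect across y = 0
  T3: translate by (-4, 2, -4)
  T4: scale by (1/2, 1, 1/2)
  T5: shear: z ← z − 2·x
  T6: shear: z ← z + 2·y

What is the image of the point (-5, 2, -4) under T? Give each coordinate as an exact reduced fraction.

T1 reflect across y = 0: (-5, 2, -4) → (-5, -2, -4)
T2 reflect across y = 0: (-5, -2, -4) → (-5, 2, -4)
T3 translate by (-4, 2, -4): (-5, 2, -4) → (-9, 4, -8)
T4 scale by (1/2, 1, 1/2): (-9, 4, -8) → (-9/2, 4, -4)
T5 shear: z ← z − 2·x: (-9/2, 4, -4) → (-9/2, 4, 5)
T6 shear: z ← z + 2·y: (-9/2, 4, 5) → (-9/2, 4, 13)

T(p) = (-9/2, 4, 13)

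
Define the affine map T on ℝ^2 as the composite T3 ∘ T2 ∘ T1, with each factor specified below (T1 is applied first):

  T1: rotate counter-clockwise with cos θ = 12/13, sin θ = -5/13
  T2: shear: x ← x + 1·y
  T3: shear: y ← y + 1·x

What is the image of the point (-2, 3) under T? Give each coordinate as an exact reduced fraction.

T1 rotate counter-clockwise with cos θ = 12/13, sin θ = -5/13: (-2, 3) → (-9/13, 46/13)
T2 shear: x ← x + 1·y: (-9/13, 46/13) → (37/13, 46/13)
T3 shear: y ← y + 1·x: (37/13, 46/13) → (37/13, 83/13)

T(p) = (37/13, 83/13)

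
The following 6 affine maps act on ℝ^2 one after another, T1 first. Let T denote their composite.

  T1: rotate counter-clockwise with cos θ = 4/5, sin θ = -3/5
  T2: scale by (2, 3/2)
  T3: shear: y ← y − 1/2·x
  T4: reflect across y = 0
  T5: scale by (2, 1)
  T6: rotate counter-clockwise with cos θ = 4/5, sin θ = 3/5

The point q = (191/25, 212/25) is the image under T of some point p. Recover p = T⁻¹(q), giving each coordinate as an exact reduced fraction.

p = (2, 2)

T1 = [4/5 3/5 0; -3/5 4/5 0; 0 0 1]
T2·T1 = [8/5 6/5 0; -9/10 6/5 0; 0 0 1]
T3·…·T1 = [8/5 6/5 0; -17/10 3/5 0; 0 0 1]
T4·…·T1 = [8/5 6/5 0; 17/10 -3/5 0; 0 0 1]
T5·…·T1 = [16/5 12/5 0; 17/10 -3/5 0; 0 0 1]
T6·…·T1 = [77/50 57/25 0; 82/25 24/25 0; 0 0 1]
det M = -6; M⁻¹ = [-4/25 19/50 0; 41/75 -77/300 0; 0 0 1]
M⁻¹ · (191/25, 212/25)ᵀ = (2, 2)ᵀ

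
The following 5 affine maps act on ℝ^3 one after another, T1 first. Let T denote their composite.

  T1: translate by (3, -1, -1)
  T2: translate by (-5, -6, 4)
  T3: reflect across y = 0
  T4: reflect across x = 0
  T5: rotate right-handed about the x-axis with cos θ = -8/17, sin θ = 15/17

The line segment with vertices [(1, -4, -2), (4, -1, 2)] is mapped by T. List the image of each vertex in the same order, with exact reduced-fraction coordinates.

image vertices: (1, -103/17, 157/17), (-2, -139/17, 80/17)

T1 translate by (3, -1, -1): (1, -4, -2) → (4, -5, -3); (4, -1, 2) → (7, -2, 1)
T2 translate by (-5, -6, 4): (4, -5, -3) → (-1, -11, 1); (7, -2, 1) → (2, -8, 5)
T3 reflect across y = 0: (-1, -11, 1) → (-1, 11, 1); (2, -8, 5) → (2, 8, 5)
T4 reflect across x = 0: (-1, 11, 1) → (1, 11, 1); (2, 8, 5) → (-2, 8, 5)
T5 rotate right-handed about the x-axis with cos θ = -8/17, sin θ = 15/17: (1, 11, 1) → (1, -103/17, 157/17); (-2, 8, 5) → (-2, -139/17, 80/17)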